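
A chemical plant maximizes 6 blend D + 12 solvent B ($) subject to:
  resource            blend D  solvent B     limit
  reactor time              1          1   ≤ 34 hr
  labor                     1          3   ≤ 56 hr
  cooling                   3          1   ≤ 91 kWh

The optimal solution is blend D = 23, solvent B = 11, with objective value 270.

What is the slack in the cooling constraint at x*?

cooling used = 3·23 + 1·11 = 80; slack = 91 − 80 = 11.

11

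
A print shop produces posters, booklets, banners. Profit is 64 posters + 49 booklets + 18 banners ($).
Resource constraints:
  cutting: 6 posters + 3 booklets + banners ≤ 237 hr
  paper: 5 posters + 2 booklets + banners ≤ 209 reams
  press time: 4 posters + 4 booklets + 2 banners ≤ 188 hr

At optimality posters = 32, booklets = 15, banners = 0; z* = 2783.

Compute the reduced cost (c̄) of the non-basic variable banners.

-4

At the optimum: cutting uses 237 of 237 (binding); paper uses 190 of 209 (slack = 19); press time uses 188 of 188 (binding).
Since paper is not tight, its dual is 0.
The binding rows give the dual system: 6·y_cutting + 4·y_press time = 64 and 3·y_cutting + 4·y_press time = 49.
Solving: y_cutting = 5, y_press time = 8.5.
Reduced cost of banners: c₃ − yᵀa₃ = 18 − (5·1 + 8.5·2) = 18 − 22 = -4.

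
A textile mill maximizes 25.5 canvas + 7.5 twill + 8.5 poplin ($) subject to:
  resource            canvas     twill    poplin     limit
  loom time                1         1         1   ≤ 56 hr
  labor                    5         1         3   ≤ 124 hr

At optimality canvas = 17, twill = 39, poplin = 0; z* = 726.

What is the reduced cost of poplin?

-8

At the optimum: loom time uses 56 of 56 (binding); labor uses 124 of 124 (binding).
Dual feasibility on the basic columns requires 1·y_loom time + 5·y_labor = 25.5, 1·y_loom time + 1·y_labor = 7.5.
This yields shadow prices y_loom time = 3, y_labor = 4.5.
Reduced cost of poplin: c₃ − yᵀa₃ = 8.5 − (3·1 + 4.5·3) = 8.5 − 16.5 = -8.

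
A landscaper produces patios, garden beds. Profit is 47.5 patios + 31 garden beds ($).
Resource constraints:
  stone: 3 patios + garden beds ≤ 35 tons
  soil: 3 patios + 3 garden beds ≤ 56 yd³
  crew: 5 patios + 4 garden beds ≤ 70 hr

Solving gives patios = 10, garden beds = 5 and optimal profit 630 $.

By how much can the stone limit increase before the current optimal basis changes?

Binding constraints: stone, crew. The basis is B = [[3,1],[5,4]] with det 7.
Per unit increase in stone, x* moves by d = (0.5714, -0.7143).
The basis stays optimal until garden beds reaches 0; allowable increase = 7 tons.

7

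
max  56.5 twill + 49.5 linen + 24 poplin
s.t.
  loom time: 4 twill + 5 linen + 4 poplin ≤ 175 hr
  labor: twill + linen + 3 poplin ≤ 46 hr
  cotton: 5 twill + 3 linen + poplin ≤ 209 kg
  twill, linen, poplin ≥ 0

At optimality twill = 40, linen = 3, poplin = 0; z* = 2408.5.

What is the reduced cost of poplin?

-6.5

Binding: loom time and cotton. Non-binding: labor (3 unused).
Slack constraints have shadow price 0 (complementary slackness).
From A_Bᵀ y = c: 4·y_loom time + 5·y_cotton = 56.5; 5·y_loom time + 3·y_cotton = 49.5.
→ y_loom time = 6 and y_cotton = 6.5.
Reduced cost of poplin: c₃ − yᵀa₃ = 24 − (6·4 + 6.5·1) = 24 − 30.5 = -6.5.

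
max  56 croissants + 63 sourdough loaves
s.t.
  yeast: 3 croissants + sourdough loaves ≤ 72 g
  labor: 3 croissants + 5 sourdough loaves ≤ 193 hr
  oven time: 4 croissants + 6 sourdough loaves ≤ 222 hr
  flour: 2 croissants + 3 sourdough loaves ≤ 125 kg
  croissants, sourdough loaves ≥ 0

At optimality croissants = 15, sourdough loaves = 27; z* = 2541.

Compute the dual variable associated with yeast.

At the optimum: yeast uses 72 of 72 (binding); labor uses 180 of 193 (slack = 13); oven time uses 222 of 222 (binding); flour uses 111 of 125 (slack = 14).
By complementary slackness, y = 0 for the non-binding constraints.
Dual feasibility on the basic columns requires 3·y_yeast + 4·y_oven time = 56, 1·y_yeast + 6·y_oven time = 63.
→ y_yeast = 6 and y_oven time = 9.5.
Shadow price of yeast = 6.

6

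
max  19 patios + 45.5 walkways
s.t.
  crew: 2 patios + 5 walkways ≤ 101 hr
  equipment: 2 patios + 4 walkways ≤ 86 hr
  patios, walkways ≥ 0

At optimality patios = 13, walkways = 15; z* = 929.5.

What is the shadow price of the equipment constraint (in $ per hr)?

2

Both crew and equipment are binding at x*.
From A_Bᵀ y = c: 2·y_crew + 2·y_equipment = 19; 5·y_crew + 4·y_equipment = 45.5.
→ y_crew = 7.5 and y_equipment = 2.
Shadow price of equipment = 2.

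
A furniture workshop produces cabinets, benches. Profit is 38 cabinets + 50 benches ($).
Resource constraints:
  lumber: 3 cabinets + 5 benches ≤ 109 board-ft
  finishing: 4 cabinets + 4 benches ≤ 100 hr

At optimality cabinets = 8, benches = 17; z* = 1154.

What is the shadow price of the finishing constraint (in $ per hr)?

5

Both lumber and finishing are binding at x*.
Dual feasibility on the basic columns requires 3·y_lumber + 4·y_finishing = 38, 5·y_lumber + 4·y_finishing = 50.
→ y_lumber = 6 and y_finishing = 5.
Shadow price of finishing = 5.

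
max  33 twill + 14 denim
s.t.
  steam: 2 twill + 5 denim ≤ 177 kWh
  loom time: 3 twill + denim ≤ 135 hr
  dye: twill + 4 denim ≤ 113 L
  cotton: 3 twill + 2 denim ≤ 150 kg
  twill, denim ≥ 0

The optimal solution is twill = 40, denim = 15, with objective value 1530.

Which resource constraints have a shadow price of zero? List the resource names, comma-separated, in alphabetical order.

dye, steam

steam: 155/177 (slack 22)
loom time: 135/135 (binding)
dye: 100/113 (slack 13)
cotton: 150/150 (binding)
By complementary slackness, a constraint with positive slack has shadow price 0 → dye, steam.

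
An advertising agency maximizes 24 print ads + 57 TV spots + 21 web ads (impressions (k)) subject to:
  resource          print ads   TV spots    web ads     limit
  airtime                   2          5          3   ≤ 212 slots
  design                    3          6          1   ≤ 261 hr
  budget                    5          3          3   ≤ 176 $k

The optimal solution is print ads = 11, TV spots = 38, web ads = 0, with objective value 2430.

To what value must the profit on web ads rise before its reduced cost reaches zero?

29

At the optimum: airtime uses 212 of 212 (binding); design uses 261 of 261 (binding); budget uses 169 of 176 (slack = 7).
By complementary slackness, y = 0 for the non-binding constraint.
The binding rows give the dual system: 2·y_airtime + 3·y_design = 24 and 5·y_airtime + 6·y_design = 57.
Solving: y_airtime = 9, y_design = 2.
web ads enters the basis when its profit ≥ yᵀa₃ = 9·3 + 2·1 = 29.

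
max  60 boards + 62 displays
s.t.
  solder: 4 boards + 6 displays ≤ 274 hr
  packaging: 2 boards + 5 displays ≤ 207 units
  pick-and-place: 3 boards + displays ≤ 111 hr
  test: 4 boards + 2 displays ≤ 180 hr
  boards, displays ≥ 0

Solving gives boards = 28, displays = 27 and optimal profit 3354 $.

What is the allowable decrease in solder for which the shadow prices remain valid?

Binding constraints: solder, pick-and-place. The basis is B = [[4,6],[3,1]] with det -14.
Per unit decrease in solder, x* moves by d = (0.0714, -0.2143).
The basis stays optimal until displays reaches 0; allowable decrease = 126 hr.

126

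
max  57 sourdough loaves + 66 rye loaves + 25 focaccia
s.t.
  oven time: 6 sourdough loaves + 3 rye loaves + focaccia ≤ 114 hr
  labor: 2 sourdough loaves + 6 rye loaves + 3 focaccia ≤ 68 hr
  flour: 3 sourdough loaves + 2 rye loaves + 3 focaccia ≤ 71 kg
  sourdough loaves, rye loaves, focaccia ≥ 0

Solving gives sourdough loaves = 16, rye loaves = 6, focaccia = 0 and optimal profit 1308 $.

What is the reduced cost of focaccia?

-4.5

Binding: oven time and labor. Non-binding: flour (11 unused).
Slack constraints have shadow price 0 (complementary slackness).
The binding rows give the dual system: 6·y_oven time + 2·y_labor = 57 and 3·y_oven time + 6·y_labor = 66.
→ y_oven time = 7 and y_labor = 7.5.
Reduced cost of focaccia: c₃ − yᵀa₃ = 25 − (7·1 + 7.5·3) = 25 − 29.5 = -4.5.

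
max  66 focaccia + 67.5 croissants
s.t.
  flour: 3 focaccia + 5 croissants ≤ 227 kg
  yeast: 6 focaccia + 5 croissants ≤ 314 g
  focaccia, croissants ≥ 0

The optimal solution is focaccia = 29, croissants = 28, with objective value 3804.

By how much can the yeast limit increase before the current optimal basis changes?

140

Binding constraints: flour, yeast. The basis is B = [[3,5],[6,5]] with det -15.
Per unit increase in yeast, x* moves by d = (0.3333, -0.2).
The basis stays optimal until croissants reaches 0; allowable increase = 140 g.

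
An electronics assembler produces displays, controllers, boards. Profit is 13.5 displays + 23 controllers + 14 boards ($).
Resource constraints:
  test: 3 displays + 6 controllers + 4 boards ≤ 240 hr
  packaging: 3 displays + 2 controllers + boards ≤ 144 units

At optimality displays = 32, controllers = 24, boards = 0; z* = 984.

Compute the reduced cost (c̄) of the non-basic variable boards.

Check each constraint at x*: test 240/240 (tight); packaging 144/144 (tight).
From A_Bᵀ y = c: 3·y_test + 3·y_packaging = 13.5; 6·y_test + 2·y_packaging = 23.
Solving: y_test = 3.5, y_packaging = 1.
Reduced cost of boards: c₃ − yᵀa₃ = 14 − (3.5·4 + 1·1) = 14 − 15 = -1.

-1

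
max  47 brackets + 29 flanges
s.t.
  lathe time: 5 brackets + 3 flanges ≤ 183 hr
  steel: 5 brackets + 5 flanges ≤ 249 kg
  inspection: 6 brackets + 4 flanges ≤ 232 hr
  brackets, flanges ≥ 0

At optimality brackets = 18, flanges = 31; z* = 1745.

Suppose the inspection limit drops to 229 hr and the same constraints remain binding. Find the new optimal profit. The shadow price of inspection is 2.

Δb = -3, so new z* = 1745 + (2)·(-3) = 1745 − 6 = 1739.

1739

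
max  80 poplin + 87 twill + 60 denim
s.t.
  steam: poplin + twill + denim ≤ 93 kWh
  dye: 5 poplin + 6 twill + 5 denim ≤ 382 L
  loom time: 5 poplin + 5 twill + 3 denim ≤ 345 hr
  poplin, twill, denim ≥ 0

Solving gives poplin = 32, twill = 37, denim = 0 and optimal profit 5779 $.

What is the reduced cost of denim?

At the optimum: steam uses 69 of 93 (slack = 24); dye uses 382 of 382 (binding); loom time uses 345 of 345 (binding).
Since steam is not tight, its dual is 0.
The binding rows give the dual system: 5·y_dye + 5·y_loom time = 80 and 6·y_dye + 5·y_loom time = 87.
This yields shadow prices y_dye = 7, y_loom time = 9.
Reduced cost of denim: c₃ − yᵀa₃ = 60 − (7·5 + 9·3) = 60 − 62 = -2.

-2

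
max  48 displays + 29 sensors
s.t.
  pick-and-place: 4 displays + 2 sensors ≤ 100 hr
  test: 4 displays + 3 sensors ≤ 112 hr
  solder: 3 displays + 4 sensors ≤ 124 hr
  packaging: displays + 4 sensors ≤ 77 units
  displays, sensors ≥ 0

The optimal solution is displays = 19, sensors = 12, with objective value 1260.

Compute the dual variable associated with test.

Check each constraint at x*: pick-and-place 100/100 (tight); test 112/112 (tight); solder 105/124 (slack 19); packaging 67/77 (slack 10).
Slack constraints have shadow price 0 (complementary slackness).
The binding rows give the dual system: 4·y_pick-and-place + 4·y_test = 48 and 2·y_pick-and-place + 3·y_test = 29.
→ y_pick-and-place = 7 and y_test = 5.
Shadow price of test = 5.

5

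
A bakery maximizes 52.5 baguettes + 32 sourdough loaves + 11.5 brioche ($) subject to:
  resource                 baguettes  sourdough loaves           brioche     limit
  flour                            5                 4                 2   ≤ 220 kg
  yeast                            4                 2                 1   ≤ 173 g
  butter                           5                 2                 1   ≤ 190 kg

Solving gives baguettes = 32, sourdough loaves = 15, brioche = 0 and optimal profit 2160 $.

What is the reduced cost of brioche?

At the optimum: flour uses 220 of 220 (binding); yeast uses 158 of 173 (slack = 15); butter uses 190 of 190 (binding).
Since yeast is not tight, its dual is 0.
From A_Bᵀ y = c: 5·y_flour + 5·y_butter = 52.5; 4·y_flour + 2·y_butter = 32.
This yields shadow prices y_flour = 5.5, y_butter = 5.
Reduced cost of brioche: c₃ − yᵀa₃ = 11.5 − (5.5·2 + 5·1) = 11.5 − 16 = -4.5.

-4.5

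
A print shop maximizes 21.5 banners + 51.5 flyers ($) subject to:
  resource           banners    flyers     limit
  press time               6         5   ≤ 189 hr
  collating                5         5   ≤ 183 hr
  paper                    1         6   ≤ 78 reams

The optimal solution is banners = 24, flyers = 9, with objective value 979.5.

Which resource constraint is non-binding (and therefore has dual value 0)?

press time: 189/189 (binding)
collating: 165/183 (slack 18)
paper: 78/78 (binding)
By complementary slackness, a constraint with positive slack has shadow price 0 → collating.

collating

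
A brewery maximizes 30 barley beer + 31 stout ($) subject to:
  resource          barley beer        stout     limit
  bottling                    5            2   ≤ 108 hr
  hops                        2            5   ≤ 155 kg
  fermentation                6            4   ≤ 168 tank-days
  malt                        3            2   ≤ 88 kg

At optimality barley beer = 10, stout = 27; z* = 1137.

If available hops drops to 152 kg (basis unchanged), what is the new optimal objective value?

1128

At the optimum: bottling uses 104 of 108 (slack = 4); hops uses 155 of 155 (binding); fermentation uses 168 of 168 (binding); malt uses 84 of 88 (slack = 4).
Since bottling, malt are not tight, their duals are 0.
Dual feasibility on the basic columns requires 2·y_hops + 6·y_fermentation = 30, 5·y_hops + 4·y_fermentation = 31.
Solving: y_hops = 3, y_fermentation = 4.
Δz = y_hops·Δb = 3 × (-3) = -9, so new z* = 1137 − 9 = 1128.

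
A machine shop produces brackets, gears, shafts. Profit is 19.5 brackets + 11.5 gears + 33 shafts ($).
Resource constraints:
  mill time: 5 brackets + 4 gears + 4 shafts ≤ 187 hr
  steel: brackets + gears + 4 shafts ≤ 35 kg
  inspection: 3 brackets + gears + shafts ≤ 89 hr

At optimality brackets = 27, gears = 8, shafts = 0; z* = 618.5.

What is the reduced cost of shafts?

-1

Check each constraint at x*: mill time 167/187 (slack 20); steel 35/35 (tight); inspection 89/89 (tight).
By complementary slackness, y = 0 for the non-binding constraint.
Dual feasibility on the basic columns requires 1·y_steel + 3·y_inspection = 19.5, 1·y_steel + 1·y_inspection = 11.5.
→ y_steel = 7.5 and y_inspection = 4.
Reduced cost of shafts: c₃ − yᵀa₃ = 33 − (7.5·4 + 4·1) = 33 − 34 = -1.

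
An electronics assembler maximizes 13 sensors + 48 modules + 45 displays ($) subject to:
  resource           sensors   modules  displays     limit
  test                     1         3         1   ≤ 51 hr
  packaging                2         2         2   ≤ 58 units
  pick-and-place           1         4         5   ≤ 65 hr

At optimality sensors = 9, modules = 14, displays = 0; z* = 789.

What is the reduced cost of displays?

Check each constraint at x*: test 51/51 (tight); packaging 46/58 (slack 12); pick-and-place 65/65 (tight).
Since packaging is not tight, its dual is 0.
The binding rows give the dual system: 1·y_test + 1·y_pick-and-place = 13 and 3·y_test + 4·y_pick-and-place = 48.
→ y_test = 4 and y_pick-and-place = 9.
Reduced cost of displays: c₃ − yᵀa₃ = 45 − (4·1 + 9·5) = 45 − 49 = -4.

-4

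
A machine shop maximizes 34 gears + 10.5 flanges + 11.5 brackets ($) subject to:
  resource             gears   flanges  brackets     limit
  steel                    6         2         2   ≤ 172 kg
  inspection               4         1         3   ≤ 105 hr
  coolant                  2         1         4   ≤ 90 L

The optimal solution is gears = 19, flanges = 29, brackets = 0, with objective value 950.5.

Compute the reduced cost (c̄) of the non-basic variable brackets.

At the optimum: steel uses 172 of 172 (binding); inspection uses 105 of 105 (binding); coolant uses 67 of 90 (slack = 23).
Since coolant is not tight, its dual is 0.
Dual feasibility on the basic columns requires 6·y_steel + 4·y_inspection = 34, 2·y_steel + 1·y_inspection = 10.5.
This yields shadow prices y_steel = 4, y_inspection = 2.5.
Reduced cost of brackets: c₃ − yᵀa₃ = 11.5 − (4·2 + 2.5·3) = 11.5 − 15.5 = -4.

-4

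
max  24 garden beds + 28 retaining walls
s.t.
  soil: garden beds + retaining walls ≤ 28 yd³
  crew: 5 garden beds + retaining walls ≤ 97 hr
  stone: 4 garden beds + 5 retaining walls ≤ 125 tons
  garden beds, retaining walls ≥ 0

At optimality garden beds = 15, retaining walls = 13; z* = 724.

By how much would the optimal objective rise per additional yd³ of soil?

8

Check each constraint at x*: soil 28/28 (tight); crew 88/97 (slack 9); stone 125/125 (tight).
Since crew is not tight, its dual is 0.
Dual feasibility on the basic columns requires 1·y_soil + 4·y_stone = 24, 1·y_soil + 5·y_stone = 28.
→ y_soil = 8 and y_stone = 4.
Shadow price of soil = 8.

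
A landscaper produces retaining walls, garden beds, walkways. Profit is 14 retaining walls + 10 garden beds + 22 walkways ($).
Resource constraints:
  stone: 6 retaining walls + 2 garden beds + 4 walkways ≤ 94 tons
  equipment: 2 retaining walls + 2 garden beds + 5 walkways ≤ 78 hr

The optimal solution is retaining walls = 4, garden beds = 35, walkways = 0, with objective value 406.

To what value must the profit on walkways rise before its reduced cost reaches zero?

Both stone and equipment are binding at x*.
The binding rows give the dual system: 6·y_stone + 2·y_equipment = 14 and 2·y_stone + 2·y_equipment = 10.
→ y_stone = 1 and y_equipment = 4.
walkways enters the basis when its profit ≥ yᵀa₃ = 1·4 + 4·5 = 24.

24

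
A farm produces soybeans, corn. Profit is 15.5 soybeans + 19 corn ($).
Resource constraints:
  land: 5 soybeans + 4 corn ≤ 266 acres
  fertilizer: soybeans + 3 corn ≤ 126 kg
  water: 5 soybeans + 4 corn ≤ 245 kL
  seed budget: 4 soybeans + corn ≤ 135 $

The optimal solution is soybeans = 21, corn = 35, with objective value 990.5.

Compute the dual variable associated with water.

2.5

Check each constraint at x*: land 245/266 (slack 21); fertilizer 126/126 (tight); water 245/245 (tight); seed budget 119/135 (slack 16).
Slack constraints have shadow price 0 (complementary slackness).
Dual feasibility on the basic columns requires 1·y_fertilizer + 5·y_water = 15.5, 3·y_fertilizer + 4·y_water = 19.
This yields shadow prices y_fertilizer = 3, y_water = 2.5.
Shadow price of water = 2.5.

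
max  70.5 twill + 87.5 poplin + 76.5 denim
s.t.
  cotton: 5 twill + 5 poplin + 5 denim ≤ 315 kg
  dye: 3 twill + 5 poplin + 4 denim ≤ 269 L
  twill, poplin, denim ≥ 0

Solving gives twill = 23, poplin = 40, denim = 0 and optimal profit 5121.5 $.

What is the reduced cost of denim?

-2.5

Check each constraint at x*: cotton 315/315 (tight); dye 269/269 (tight).
From A_Bᵀ y = c: 5·y_cotton + 3·y_dye = 70.5; 5·y_cotton + 5·y_dye = 87.5.
→ y_cotton = 9 and y_dye = 8.5.
Reduced cost of denim: c₃ − yᵀa₃ = 76.5 − (9·5 + 8.5·4) = 76.5 − 79 = -2.5.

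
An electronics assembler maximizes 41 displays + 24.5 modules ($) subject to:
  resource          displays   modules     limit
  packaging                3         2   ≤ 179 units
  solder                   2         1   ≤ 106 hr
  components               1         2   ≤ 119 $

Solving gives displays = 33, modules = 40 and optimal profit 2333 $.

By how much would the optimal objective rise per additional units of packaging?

8

At the optimum: packaging uses 179 of 179 (binding); solder uses 106 of 106 (binding); components uses 113 of 119 (slack = 6).
By complementary slackness, y = 0 for the non-binding constraint.
The binding rows give the dual system: 3·y_packaging + 2·y_solder = 41 and 2·y_packaging + 1·y_solder = 24.5.
→ y_packaging = 8 and y_solder = 8.5.
Shadow price of packaging = 8.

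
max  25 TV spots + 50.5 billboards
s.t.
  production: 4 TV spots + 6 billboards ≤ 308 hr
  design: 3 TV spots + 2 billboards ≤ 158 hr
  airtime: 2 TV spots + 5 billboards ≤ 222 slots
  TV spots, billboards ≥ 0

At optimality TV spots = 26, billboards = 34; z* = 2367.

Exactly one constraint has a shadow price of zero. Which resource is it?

design

production: 308/308 (binding)
design: 146/158 (slack 12)
airtime: 222/222 (binding)
By complementary slackness, a constraint with positive slack has shadow price 0 → design.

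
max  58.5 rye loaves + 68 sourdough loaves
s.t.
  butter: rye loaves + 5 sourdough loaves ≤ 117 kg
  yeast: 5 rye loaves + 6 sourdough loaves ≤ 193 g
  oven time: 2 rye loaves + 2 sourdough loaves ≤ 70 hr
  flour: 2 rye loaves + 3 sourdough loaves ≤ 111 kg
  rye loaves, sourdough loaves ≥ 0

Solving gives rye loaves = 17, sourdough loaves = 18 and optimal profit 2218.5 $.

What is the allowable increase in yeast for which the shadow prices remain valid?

Binding constraints: yeast, oven time. The basis is B = [[5,6],[2,2]] with det -2.
Per unit increase in yeast, x* moves by d = (-1, 1).
The basis stays optimal until butter becomes binding; allowable increase = 2.5 g.

2.5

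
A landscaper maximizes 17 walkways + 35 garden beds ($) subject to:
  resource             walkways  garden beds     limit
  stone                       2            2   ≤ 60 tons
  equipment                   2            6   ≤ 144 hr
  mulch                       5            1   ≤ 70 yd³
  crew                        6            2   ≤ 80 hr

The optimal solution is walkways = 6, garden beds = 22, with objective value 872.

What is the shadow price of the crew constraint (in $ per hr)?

At the optimum: stone uses 56 of 60 (slack = 4); equipment uses 144 of 144 (binding); mulch uses 52 of 70 (slack = 18); crew uses 80 of 80 (binding).
Slack constraints have shadow price 0 (complementary slackness).
From A_Bᵀ y = c: 2·y_equipment + 6·y_crew = 17; 6·y_equipment + 2·y_crew = 35.
This yields shadow prices y_equipment = 5.5, y_crew = 1.
Shadow price of crew = 1.

1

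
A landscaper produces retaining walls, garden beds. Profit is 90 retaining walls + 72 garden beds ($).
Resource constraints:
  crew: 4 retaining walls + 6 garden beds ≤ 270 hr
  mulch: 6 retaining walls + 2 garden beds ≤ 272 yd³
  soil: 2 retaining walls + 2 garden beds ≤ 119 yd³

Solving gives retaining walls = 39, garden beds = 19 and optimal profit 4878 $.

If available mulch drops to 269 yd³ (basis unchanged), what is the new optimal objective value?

At the optimum: crew uses 270 of 270 (binding); mulch uses 272 of 272 (binding); soil uses 116 of 119 (slack = 3).
Since soil is not tight, its dual is 0.
From A_Bᵀ y = c: 4·y_crew + 6·y_mulch = 90; 6·y_crew + 2·y_mulch = 72.
This yields shadow prices y_crew = 9, y_mulch = 9.
Δz = y_mulch·Δb = 9 × (-3) = -27, so new z* = 4878 − 27 = 4851.

4851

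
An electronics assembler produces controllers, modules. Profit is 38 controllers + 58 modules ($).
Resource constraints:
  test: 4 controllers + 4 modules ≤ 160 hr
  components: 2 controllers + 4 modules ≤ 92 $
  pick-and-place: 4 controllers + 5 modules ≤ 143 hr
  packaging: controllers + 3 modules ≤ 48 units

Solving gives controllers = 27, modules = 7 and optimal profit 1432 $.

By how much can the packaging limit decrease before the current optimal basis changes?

12.25

Binding constraints: pick-and-place, packaging. The basis is B = [[4,5],[1,3]] with det 7.
Per unit decrease in packaging, x* moves by d = (0.7143, -0.5714).
The basis stays optimal until modules reaches 0; allowable decrease = 12.25 units.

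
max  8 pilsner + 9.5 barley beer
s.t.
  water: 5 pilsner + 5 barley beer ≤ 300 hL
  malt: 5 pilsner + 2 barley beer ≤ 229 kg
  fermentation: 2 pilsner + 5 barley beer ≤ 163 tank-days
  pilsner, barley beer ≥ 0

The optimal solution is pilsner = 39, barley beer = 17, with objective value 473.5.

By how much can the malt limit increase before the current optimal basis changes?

28

Binding constraints: malt, fermentation. The basis is B = [[5,2],[2,5]] with det 21.
Per unit increase in malt, x* moves by d = (0.2381, -0.0952).
The basis stays optimal until water becomes binding; allowable increase = 28 kg.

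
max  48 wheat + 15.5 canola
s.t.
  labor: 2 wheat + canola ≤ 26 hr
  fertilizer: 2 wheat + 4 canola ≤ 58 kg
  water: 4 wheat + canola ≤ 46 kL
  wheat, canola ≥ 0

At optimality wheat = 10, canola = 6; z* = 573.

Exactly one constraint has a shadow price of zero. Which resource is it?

fertilizer

labor: 26/26 (binding)
fertilizer: 44/58 (slack 14)
water: 46/46 (binding)
By complementary slackness, a constraint with positive slack has shadow price 0 → fertilizer.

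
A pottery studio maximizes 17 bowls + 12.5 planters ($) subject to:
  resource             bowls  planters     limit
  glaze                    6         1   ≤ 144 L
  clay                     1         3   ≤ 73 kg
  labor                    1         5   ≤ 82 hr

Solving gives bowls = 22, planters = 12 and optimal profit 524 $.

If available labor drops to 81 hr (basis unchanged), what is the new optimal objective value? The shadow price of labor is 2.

522

Δb = -1, so new z* = 524 + (2)·(-1) = 524 − 2 = 522.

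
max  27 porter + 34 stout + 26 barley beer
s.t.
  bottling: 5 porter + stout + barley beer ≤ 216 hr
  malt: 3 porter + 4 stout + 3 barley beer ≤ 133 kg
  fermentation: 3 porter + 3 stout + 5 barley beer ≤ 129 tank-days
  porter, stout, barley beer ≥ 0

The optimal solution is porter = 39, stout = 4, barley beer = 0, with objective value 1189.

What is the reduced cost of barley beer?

-5

At the optimum: bottling uses 199 of 216 (slack = 17); malt uses 133 of 133 (binding); fermentation uses 129 of 129 (binding).
Since bottling is not tight, its dual is 0.
From A_Bᵀ y = c: 3·y_malt + 3·y_fermentation = 27; 4·y_malt + 3·y_fermentation = 34.
Solving: y_malt = 7, y_fermentation = 2.
Reduced cost of barley beer: c₃ − yᵀa₃ = 26 − (7·3 + 2·5) = 26 − 31 = -5.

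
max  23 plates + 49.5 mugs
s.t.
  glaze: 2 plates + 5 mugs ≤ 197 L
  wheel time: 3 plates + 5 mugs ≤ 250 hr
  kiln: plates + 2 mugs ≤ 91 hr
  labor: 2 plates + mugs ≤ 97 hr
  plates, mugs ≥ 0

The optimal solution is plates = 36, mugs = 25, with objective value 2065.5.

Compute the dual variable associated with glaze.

At the optimum: glaze uses 197 of 197 (binding); wheel time uses 233 of 250 (slack = 17); kiln uses 86 of 91 (slack = 5); labor uses 97 of 97 (binding).
Slack constraints have shadow price 0 (complementary slackness).
From A_Bᵀ y = c: 2·y_glaze + 2·y_labor = 23; 5·y_glaze + 1·y_labor = 49.5.
Solving: y_glaze = 9.5, y_labor = 2.
Shadow price of glaze = 9.5.

9.5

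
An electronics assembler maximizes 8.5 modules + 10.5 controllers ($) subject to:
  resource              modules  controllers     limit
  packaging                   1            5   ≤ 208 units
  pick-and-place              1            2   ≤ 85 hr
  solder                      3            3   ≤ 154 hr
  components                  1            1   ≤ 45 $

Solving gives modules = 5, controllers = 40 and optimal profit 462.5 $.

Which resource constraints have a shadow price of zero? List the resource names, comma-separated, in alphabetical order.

packaging: 205/208 (slack 3)
pick-and-place: 85/85 (binding)
solder: 135/154 (slack 19)
components: 45/45 (binding)
By complementary slackness, a constraint with positive slack has shadow price 0 → packaging, solder.

packaging, solder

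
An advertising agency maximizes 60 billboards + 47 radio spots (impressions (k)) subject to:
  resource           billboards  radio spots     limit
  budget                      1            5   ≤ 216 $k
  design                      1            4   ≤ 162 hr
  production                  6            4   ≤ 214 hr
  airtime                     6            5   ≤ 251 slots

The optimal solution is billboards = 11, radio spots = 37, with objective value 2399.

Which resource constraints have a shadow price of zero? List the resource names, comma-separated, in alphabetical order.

budget: 196/216 (slack 20)
design: 159/162 (slack 3)
production: 214/214 (binding)
airtime: 251/251 (binding)
By complementary slackness, a constraint with positive slack has shadow price 0 → budget, design.

budget, design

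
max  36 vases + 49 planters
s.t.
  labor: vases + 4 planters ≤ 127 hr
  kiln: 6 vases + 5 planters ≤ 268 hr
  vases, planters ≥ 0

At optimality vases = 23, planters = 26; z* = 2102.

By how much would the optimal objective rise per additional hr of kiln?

5

Check each constraint at x*: labor 127/127 (tight); kiln 268/268 (tight).
The binding rows give the dual system: 1·y_labor + 6·y_kiln = 36 and 4·y_labor + 5·y_kiln = 49.
→ y_labor = 6 and y_kiln = 5.
Shadow price of kiln = 5.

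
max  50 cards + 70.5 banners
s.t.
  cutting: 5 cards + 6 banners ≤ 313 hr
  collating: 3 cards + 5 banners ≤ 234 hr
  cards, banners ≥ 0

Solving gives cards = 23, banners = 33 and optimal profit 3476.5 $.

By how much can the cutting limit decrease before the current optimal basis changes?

32.2

Binding constraints: cutting, collating. The basis is B = [[5,6],[3,5]] with det 7.
Per unit decrease in cutting, x* moves by d = (-0.7143, 0.4286).
The basis stays optimal until cards reaches 0; allowable decrease = 32.2 hr.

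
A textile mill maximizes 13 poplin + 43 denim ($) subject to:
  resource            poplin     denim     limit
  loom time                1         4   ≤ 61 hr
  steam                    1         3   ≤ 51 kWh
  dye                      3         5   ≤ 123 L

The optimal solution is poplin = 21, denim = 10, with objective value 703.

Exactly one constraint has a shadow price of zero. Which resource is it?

loom time: 61/61 (binding)
steam: 51/51 (binding)
dye: 113/123 (slack 10)
By complementary slackness, a constraint with positive slack has shadow price 0 → dye.

dye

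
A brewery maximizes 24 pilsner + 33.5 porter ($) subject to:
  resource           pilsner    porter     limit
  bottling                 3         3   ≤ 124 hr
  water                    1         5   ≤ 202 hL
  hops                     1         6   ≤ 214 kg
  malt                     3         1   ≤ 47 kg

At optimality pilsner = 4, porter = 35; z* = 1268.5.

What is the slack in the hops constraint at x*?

0

hops used = 1·4 + 6·35 = 214; slack = 214 − 214 = 0.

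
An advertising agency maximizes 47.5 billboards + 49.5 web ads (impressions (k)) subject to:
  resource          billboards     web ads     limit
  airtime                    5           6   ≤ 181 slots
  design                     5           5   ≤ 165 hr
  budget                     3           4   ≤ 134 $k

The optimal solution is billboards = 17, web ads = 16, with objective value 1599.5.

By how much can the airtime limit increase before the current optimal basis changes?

17

Binding constraints: airtime, design. The basis is B = [[5,6],[5,5]] with det -5.
Per unit increase in airtime, x* moves by d = (-1, 1).
The basis stays optimal until billboards reaches 0; allowable increase = 17 slots.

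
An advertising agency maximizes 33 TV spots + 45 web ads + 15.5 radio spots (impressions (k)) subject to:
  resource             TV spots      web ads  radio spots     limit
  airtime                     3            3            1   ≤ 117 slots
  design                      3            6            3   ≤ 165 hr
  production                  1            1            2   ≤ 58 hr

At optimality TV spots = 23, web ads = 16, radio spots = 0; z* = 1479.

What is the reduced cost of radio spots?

At the optimum: airtime uses 117 of 117 (binding); design uses 165 of 165 (binding); production uses 39 of 58 (slack = 19).
By complementary slackness, y = 0 for the non-binding constraint.
The binding rows give the dual system: 3·y_airtime + 3·y_design = 33 and 3·y_airtime + 6·y_design = 45.
Solving: y_airtime = 7, y_design = 4.
Reduced cost of radio spots: c₃ − yᵀa₃ = 15.5 − (7·1 + 4·3) = 15.5 − 19 = -3.5.

-3.5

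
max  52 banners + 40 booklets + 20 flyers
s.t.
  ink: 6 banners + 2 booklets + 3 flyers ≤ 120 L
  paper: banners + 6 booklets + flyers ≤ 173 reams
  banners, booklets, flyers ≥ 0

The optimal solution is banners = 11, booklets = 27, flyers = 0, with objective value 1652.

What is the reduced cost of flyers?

-8

Both ink and paper are binding at x*.
Dual feasibility on the basic columns requires 6·y_ink + 1·y_paper = 52, 2·y_ink + 6·y_paper = 40.
Solving: y_ink = 8, y_paper = 4.
Reduced cost of flyers: c₃ − yᵀa₃ = 20 − (8·3 + 4·1) = 20 − 28 = -8.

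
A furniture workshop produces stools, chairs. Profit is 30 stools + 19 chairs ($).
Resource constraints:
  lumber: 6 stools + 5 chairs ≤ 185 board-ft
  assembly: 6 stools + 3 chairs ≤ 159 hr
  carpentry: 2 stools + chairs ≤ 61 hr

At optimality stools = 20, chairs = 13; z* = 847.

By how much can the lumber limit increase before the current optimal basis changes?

80

Binding constraints: lumber, assembly. The basis is B = [[6,5],[6,3]] with det -12.
Per unit increase in lumber, x* moves by d = (-0.25, 0.5).
The basis stays optimal until stools reaches 0; allowable increase = 80 board-ft.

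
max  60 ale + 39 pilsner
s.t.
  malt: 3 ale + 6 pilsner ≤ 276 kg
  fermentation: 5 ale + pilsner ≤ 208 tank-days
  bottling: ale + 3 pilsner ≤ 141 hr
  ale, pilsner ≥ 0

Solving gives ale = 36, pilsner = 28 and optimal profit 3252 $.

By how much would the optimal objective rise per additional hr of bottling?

0

At the optimum: malt uses 276 of 276 (binding); fermentation uses 208 of 208 (binding); bottling uses 120 of 141 (slack = 21).
Slack constraints have shadow price 0 (complementary slackness).
Dual feasibility on the basic columns requires 3·y_malt + 5·y_fermentation = 60, 6·y_malt + 1·y_fermentation = 39.
Solving: y_malt = 5, y_fermentation = 9.
Shadow price of bottling = 0.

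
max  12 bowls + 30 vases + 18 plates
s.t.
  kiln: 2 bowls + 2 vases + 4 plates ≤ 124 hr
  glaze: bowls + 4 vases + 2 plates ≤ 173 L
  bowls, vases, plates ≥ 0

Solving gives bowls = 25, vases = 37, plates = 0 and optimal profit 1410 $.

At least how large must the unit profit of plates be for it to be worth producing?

At the optimum: kiln uses 124 of 124 (binding); glaze uses 173 of 173 (binding).
The binding rows give the dual system: 2·y_kiln + 1·y_glaze = 12 and 2·y_kiln + 4·y_glaze = 30.
This yields shadow prices y_kiln = 3, y_glaze = 6.
plates enters the basis when its profit ≥ yᵀa₃ = 3·4 + 6·2 = 24.

24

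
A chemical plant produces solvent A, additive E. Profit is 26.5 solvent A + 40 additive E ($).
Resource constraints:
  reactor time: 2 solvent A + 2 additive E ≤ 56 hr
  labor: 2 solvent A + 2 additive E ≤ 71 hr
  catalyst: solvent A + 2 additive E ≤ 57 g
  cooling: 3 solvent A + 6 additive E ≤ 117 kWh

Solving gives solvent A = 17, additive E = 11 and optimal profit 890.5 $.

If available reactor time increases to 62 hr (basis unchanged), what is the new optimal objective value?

929.5

Binding: reactor time and cooling. Non-binding: labor (15 unused), catalyst (18 unused).
Since labor, catalyst are not tight, their duals are 0.
From A_Bᵀ y = c: 2·y_reactor time + 3·y_cooling = 26.5; 2·y_reactor time + 6·y_cooling = 40.
This yields shadow prices y_reactor time = 6.5, y_cooling = 4.5.
Δz = y_reactor time·Δb = 6.5 × (6) = 39, so new z* = 890.5 + 39 = 929.5.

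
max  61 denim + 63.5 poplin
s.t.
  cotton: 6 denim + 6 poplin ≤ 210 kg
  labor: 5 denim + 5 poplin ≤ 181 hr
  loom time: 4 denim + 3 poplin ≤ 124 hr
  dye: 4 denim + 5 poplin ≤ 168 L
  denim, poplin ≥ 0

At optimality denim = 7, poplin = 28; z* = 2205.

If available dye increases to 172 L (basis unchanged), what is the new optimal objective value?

2215

Binding: cotton and dye. Non-binding: labor (6 unused), loom time (12 unused).
By complementary slackness, y = 0 for the non-binding constraints.
The binding rows give the dual system: 6·y_cotton + 4·y_dye = 61 and 6·y_cotton + 5·y_dye = 63.5.
Solving: y_cotton = 8.5, y_dye = 2.5.
Δz = y_dye·Δb = 2.5 × (4) = 10, so new z* = 2205 + 10 = 2215.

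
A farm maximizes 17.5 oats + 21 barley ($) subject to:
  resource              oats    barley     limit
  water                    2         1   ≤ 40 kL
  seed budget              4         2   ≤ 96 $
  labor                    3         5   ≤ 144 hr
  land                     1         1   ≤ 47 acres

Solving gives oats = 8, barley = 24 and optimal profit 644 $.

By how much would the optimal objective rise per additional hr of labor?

At the optimum: water uses 40 of 40 (binding); seed budget uses 80 of 96 (slack = 16); labor uses 144 of 144 (binding); land uses 32 of 47 (slack = 15).
Slack constraints have shadow price 0 (complementary slackness).
From A_Bᵀ y = c: 2·y_water + 3·y_labor = 17.5; 1·y_water + 5·y_labor = 21.
Solving: y_water = 3.5, y_labor = 3.5.
Shadow price of labor = 3.5.

3.5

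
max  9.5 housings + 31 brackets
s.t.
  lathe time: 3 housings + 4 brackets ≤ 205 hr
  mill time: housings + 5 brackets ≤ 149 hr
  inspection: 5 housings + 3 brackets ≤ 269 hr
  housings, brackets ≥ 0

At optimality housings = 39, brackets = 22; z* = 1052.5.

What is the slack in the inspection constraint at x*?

8

inspection used = 5·39 + 3·22 = 261; slack = 269 − 261 = 8.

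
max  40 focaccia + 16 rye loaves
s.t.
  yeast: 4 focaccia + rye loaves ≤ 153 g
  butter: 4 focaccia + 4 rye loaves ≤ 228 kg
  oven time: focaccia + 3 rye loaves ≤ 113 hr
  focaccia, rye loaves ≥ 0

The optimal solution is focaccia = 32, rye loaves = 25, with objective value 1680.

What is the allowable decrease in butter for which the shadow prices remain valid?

Binding constraints: yeast, butter. The basis is B = [[4,1],[4,4]] with det 12.
Per unit decrease in butter, x* moves by d = (0.0833, -0.3333).
The basis stays optimal until rye loaves reaches 0; allowable decrease = 75 kg.

75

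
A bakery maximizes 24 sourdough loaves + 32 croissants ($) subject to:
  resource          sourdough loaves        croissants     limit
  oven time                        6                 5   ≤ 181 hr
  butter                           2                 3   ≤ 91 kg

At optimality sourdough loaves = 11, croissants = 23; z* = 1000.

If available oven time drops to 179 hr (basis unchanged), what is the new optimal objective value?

998

At the optimum: oven time uses 181 of 181 (binding); butter uses 91 of 91 (binding).
The binding rows give the dual system: 6·y_oven time + 2·y_butter = 24 and 5·y_oven time + 3·y_butter = 32.
→ y_oven time = 1 and y_butter = 9.
Δz = y_oven time·Δb = 1 × (-2) = -2, so new z* = 1000 − 2 = 998.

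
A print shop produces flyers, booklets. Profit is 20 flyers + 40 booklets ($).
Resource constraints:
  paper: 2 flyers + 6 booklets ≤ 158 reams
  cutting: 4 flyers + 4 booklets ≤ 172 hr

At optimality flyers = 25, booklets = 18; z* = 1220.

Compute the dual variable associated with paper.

At the optimum: paper uses 158 of 158 (binding); cutting uses 172 of 172 (binding).
From A_Bᵀ y = c: 2·y_paper + 4·y_cutting = 20; 6·y_paper + 4·y_cutting = 40.
This yields shadow prices y_paper = 5, y_cutting = 2.5.
Shadow price of paper = 5.

5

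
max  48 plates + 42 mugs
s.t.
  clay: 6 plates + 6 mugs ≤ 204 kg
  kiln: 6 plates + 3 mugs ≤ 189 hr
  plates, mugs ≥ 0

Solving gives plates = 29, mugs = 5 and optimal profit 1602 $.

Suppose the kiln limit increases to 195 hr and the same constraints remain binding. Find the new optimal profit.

At the optimum: clay uses 204 of 204 (binding); kiln uses 189 of 189 (binding).
From A_Bᵀ y = c: 6·y_clay + 6·y_kiln = 48; 6·y_clay + 3·y_kiln = 42.
→ y_clay = 6 and y_kiln = 2.
Δz = y_kiln·Δb = 2 × (6) = 12, so new z* = 1602 + 12 = 1614.

1614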